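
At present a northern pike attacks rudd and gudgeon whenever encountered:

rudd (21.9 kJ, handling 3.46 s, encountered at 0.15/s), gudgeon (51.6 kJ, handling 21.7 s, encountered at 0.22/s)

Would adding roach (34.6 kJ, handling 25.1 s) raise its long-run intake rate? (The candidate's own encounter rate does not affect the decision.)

No

On rudd and gudgeon alone, R = ΣλE/(1+Σλh) = 14.64/6.293 = 2.326 kJ/s.
Profitability of roach: 34.6/25.1 = 1.378 kJ/s.
Since 1.378 < R, time spent handling roach is better spent searching.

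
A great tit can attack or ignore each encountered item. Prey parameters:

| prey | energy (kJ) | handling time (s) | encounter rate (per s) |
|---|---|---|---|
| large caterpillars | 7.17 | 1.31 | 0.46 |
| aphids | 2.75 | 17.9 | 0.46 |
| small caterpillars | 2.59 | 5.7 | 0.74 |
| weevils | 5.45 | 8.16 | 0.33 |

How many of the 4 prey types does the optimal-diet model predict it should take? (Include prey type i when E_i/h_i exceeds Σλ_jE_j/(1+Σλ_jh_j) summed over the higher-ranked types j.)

Profitabilities (E/h, kJ/s): large caterpillars 5.47, weevils 0.668, small caterpillars 0.454, aphids 0.154. Add prey in this order while the next type's profitability exceeds the intake rate on those already taken.
Rate on top 1: 2.058. weevils: 0.668 < 2.058 → exclude; stop.
Optimal diet: large caterpillars — 1 of 4 types.

1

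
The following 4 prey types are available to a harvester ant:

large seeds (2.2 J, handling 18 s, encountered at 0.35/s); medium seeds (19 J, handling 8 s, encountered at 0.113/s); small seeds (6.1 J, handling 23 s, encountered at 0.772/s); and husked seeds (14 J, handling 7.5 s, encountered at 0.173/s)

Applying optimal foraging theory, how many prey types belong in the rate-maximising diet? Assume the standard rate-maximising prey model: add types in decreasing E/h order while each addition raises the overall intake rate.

Rank by E/h (J/s): medium seeds 2.38, husked seeds 1.87, small seeds 0.265, large seeds 0.122. Include each in turn until the next type's E/h falls below the running intake rate.
Rate on top 1: 1.128. husked seeds: 1.87 > 1.128 → include.
Rate on top 2: 1.427. small seeds: 0.265 < 1.427 → exclude; stop.
Optimal diet: medium seeds, husked seeds — 2 of 4 types.

2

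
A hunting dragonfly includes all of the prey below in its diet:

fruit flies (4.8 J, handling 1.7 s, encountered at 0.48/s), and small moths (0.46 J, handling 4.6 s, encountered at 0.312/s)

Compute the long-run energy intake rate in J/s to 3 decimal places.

0.753 J/s

Energy encountered per unit search time: 0.48×4.8 + 0.312×0.46 = 2.448 J/s.
Handling time per unit search time: 0.48×1.7 + 0.312×4.6 = 2.251.
Rate = 2.448/(1 + 2.251) = 0.7528 J/s.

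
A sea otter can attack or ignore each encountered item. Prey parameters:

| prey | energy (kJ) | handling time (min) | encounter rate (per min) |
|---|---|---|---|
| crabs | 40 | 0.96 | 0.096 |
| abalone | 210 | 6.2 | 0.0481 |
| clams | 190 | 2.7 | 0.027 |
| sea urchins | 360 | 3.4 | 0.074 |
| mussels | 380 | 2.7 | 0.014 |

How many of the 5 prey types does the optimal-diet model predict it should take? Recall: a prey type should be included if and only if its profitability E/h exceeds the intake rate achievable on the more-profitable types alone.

Profitabilities (E/h, kJ/min): mussels 141, sea urchins 106, clams 70.4, crabs 41.7, abalone 33.9. Add prey in this order while the next type's profitability exceeds the intake rate on those already taken.
Rate on top 1: 5.126. sea urchins: 106 > 5.126 → include.
Rate on top 2: 24.79. clams: 70.4 > 24.79 → include.
Rate on top 3: 27.23. crabs: 41.7 > 27.23 → include.
Rate on top 4: 28.14. abalone: 33.9 > 28.14 → include.
Optimal diet: mussels, sea urchins, clams, crabs, abalone — 5 of 5 types.

5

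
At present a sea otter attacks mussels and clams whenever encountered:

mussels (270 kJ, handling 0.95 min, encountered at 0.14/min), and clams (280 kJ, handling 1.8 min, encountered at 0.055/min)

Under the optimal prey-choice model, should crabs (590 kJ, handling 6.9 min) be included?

On mussels and clams alone, R = ΣλE/(1+Σλh) = 53.2/1.232 = 43.18 kJ/min.
crabs: E/h = 590/6.9 = 85.51 kJ/min.
85.51 > 43.18, so adding crabs raises the average — include it.

Yes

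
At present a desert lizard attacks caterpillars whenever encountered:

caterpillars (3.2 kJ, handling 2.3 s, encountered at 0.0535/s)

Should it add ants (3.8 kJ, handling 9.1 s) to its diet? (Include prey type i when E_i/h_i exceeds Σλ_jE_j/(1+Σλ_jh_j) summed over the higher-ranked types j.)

Yes

Intake rate on the current diet: R = (0.0535×3.2) / (1 + 0.0535×2.3) = 0.1712/1.123 = 0.1524 kJ/s.
Profitability of ants: 3.8/9.1 = 0.4176 kJ/s.
Since 0.4176 > R, including ants increases the long-run rate.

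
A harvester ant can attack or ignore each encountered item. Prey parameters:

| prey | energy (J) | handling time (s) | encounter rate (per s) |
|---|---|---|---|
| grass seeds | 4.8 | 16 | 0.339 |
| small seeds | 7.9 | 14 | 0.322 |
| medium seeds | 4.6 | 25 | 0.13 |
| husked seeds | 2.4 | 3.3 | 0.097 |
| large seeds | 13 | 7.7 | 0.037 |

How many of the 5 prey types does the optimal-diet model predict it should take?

Rank by E/h (J/s): large seeds 1.69, husked seeds 0.727, small seeds 0.564, grass seeds 0.3, medium seeds 0.184. Include each in turn until the next type's E/h falls below the running intake rate.
Rate on top 1: 0.3743. husked seeds: 0.727 > 0.3743 → include.
Rate on top 2: 0.4447. small seeds: 0.564 > 0.4447 → include.
Rate on top 3: 0.5329. grass seeds: 0.3 < 0.5329 → exclude; stop.
Optimal diet: large seeds, husked seeds, small seeds — 3 of 5 types.

3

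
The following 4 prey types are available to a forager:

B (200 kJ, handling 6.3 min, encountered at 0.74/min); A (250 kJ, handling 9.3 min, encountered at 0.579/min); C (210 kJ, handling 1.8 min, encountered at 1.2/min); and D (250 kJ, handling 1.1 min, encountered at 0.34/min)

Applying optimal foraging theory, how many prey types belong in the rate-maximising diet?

2

E/h in descending order: D 227, C 117, B 31.7, A 26.9 kJ/min. The optimal diet is the largest prefix of this list for which every included type satisfies E_i/h_i > R on the types above it.
Rate on top 1: 61.86. C: 117 > 61.86 → include.
Rate on top 2: 95.36. B: 31.7 < 95.36 → exclude; stop.
Optimal diet: D, C — 2 of 4 types.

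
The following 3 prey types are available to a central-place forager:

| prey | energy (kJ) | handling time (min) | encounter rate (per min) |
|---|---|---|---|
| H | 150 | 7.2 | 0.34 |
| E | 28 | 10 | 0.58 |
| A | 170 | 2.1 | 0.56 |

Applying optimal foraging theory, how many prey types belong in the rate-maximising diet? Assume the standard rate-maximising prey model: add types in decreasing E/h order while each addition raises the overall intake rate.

E/h in descending order: A 81, H 20.8, E 2.8 kJ/min. The optimal diet is the largest prefix of this list for which every included type satisfies E_i/h_i > R on the types above it.
Rate on top 1: 43.75. H: 20.8 < 43.75 → exclude; stop.
Optimal diet: A — 1 of 3 types.

1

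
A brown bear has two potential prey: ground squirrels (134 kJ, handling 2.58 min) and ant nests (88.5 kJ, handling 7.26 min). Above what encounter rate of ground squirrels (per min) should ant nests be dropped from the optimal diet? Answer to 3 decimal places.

The zero-one rule: include ant nests iff E₂/h₂ > λE₁/(1+λh₁). Equality gives the switch point.
λE₁h₂ = E₂ + λE₂h₁ ⇒ λ = E₂/(E₁h₂ − E₂h₁) = 88.5/(972.8 − 228.3) = 0.1189 per min.

0.119 per min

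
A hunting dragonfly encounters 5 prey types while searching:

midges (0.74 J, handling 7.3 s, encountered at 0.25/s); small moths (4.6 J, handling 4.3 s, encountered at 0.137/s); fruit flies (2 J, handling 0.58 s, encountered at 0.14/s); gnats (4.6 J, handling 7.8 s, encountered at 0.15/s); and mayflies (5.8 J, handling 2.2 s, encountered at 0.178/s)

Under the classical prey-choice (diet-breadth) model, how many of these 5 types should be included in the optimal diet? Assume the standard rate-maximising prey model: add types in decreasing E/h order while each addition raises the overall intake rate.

3

E/h in descending order: fruit flies 3.45, mayflies 2.64, small moths 1.07, gnats 0.59, midges 0.101 J/s. The optimal diet is the largest prefix of this list for which every included type satisfies E_i/h_i > R on the types above it.
Rate on top 1: 0.259. mayflies: 2.64 > 0.259 → include.
Rate on top 2: 0.8911. small moths: 1.07 > 0.8911 → include.
Rate on top 3: 0.9421. gnats: 0.59 < 0.9421 → exclude; stop.
Optimal diet: fruit flies, mayflies, small moths — 3 of 5 types.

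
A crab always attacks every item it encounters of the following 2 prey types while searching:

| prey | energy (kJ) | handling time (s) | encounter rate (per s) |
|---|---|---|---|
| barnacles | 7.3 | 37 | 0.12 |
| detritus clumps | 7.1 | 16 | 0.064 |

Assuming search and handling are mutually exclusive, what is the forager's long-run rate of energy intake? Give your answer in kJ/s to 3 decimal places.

R = (0.12×7.3 + 0.064×7.1) / (1 + 0.12×37 + 0.064×16) = 1.33/6.464 = 0.2058 kJ/s.

0.206 kJ/s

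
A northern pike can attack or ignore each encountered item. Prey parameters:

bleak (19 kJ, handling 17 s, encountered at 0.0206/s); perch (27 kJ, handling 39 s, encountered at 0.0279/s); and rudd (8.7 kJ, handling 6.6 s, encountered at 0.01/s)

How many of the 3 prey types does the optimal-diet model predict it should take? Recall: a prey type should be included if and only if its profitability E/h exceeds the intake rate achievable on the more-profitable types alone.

3

Rank by E/h (kJ/s): rudd 1.32, bleak 1.12, perch 0.692. Include each in turn until the next type's E/h falls below the running intake rate.
Rate on top 1: 0.08161. bleak: 1.12 > 0.08161 → include.
Rate on top 2: 0.3378. perch: 0.692 > 0.3378 → include.
Optimal diet: rudd, bleak, perch — 3 of 3 types.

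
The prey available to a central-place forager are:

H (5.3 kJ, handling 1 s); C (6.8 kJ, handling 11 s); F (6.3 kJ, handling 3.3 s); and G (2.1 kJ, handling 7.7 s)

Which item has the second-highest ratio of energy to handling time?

F

In descending order of E/h:
H: 5.3/1 = 5.3 kJ/s
F: 6.3/3.3 = 1.91 kJ/s
C: 6.8/11 = 0.618 kJ/s
G: 2.1/7.7 = 0.273 kJ/s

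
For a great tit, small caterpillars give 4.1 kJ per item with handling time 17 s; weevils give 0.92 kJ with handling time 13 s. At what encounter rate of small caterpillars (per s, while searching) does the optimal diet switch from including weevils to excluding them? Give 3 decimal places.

At the threshold, the rate on small caterpillars alone equals the profitability of weevils: λ·4.1/(1 + λ·17) = 0.92/13 = 0.07077.
Rearranging, λ(4.1 − 0.07077×17) = 0.07077, so λ = 0.07077/2.897 = 0.02443 per s.

0.024 per s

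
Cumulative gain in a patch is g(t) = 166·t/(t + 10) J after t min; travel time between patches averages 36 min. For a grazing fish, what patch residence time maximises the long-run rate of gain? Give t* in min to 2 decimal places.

Optimal t* satisfies g'(t*) = g(t*)/(T + t*).
g'(t) = 166·10/(t + 10)². Setting 166·10/(t+10)² = 166t/[(t+10)(36+t)] gives 10(36+t) = t(t+10), so t² = 10×36 = 360.
t* = √360 = 18.97 min.

18.97 min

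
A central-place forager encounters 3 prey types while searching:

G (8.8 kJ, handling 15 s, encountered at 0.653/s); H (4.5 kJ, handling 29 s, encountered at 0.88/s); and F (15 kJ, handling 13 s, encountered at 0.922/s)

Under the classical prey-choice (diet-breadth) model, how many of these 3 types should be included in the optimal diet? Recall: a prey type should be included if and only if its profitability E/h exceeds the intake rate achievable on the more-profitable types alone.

1

Rank by E/h (kJ/s): F 1.15, G 0.587, H 0.155. Include each in turn until the next type's E/h falls below the running intake rate.
Rate on top 1: 1.065. G: 0.587 < 1.065 → exclude; stop.
Optimal diet: F — 1 of 3 types.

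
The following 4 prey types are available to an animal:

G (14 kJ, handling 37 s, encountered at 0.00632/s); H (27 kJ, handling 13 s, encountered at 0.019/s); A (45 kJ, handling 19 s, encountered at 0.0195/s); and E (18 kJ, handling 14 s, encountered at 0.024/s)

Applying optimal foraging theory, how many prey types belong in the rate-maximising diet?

E/h in descending order: A 2.37, H 2.08, E 1.29, G 0.378 kJ/s. The optimal diet is the largest prefix of this list for which every included type satisfies E_i/h_i > R on the types above it.
Rate on top 1: 0.6403. H: 2.08 > 0.6403 → include.
Rate on top 2: 0.8597. E: 1.29 > 0.8597 → include.
Rate on top 3: 0.9329. G: 0.378 < 0.9329 → exclude; stop.
Optimal diet: A, H, E — 3 of 4 types.

3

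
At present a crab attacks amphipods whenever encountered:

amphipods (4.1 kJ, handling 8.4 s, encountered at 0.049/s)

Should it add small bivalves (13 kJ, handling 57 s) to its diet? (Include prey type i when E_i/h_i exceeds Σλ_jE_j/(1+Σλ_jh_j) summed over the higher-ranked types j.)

Intake rate on the current diet: R = (0.049×4.1) / (1 + 0.049×8.4) = 0.2009/1.412 = 0.1423 kJ/s.
Profitability of small bivalves: 13/57 = 0.2281 kJ/s.
0.2281 > 0.1423, so adding small bivalves raises the average — include it.

Yes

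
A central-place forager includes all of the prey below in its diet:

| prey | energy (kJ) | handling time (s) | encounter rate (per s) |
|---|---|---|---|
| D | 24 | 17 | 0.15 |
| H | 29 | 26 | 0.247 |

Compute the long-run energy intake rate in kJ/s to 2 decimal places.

1.08 kJ/s

Energy encountered per unit search time: 0.15×24 + 0.247×29 = 10.76 kJ/s.
Handling time per unit search time: 0.15×17 + 0.247×26 = 8.972.
Rate = 10.76/(1 + 8.972) = 1.079 kJ/s.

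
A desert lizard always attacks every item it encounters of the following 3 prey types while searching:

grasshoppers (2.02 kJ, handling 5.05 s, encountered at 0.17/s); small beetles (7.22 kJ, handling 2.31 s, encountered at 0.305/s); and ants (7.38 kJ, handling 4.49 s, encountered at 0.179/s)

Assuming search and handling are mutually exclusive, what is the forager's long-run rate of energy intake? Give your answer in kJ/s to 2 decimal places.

R = (0.17×2.02 + 0.305×7.22 + 0.179×7.38) / (1 + 0.17×5.05 + 0.305×2.31 + 0.179×4.49) = 3.867/3.367 = 1.148 kJ/s.

1.15 kJ/s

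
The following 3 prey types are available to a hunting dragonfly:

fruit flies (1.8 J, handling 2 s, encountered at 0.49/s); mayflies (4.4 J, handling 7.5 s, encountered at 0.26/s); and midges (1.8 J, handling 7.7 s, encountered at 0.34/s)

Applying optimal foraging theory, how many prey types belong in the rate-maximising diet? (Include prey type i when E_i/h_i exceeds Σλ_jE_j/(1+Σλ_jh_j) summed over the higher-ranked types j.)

Profitabilities (E/h, J/s): fruit flies 0.9, mayflies 0.587, midges 0.234. Add prey in this order while the next type's profitability exceeds the intake rate on those already taken.
Rate on top 1: 0.4455. mayflies: 0.587 > 0.4455 → include.
Rate on top 2: 0.5155. midges: 0.234 < 0.5155 → exclude; stop.
Optimal diet: fruit flies, mayflies — 2 of 3 types.

2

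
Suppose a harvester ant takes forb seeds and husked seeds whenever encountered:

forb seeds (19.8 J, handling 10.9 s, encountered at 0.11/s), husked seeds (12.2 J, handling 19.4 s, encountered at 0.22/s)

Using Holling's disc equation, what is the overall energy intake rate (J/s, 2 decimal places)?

0.75 J/s

Energy encountered per unit search time: 0.11×19.8 + 0.22×12.2 = 4.862 J/s.
Handling time per unit search time: 0.11×10.9 + 0.22×19.4 = 5.467.
Rate = 4.862/(1 + 5.467) = 0.7518 J/s.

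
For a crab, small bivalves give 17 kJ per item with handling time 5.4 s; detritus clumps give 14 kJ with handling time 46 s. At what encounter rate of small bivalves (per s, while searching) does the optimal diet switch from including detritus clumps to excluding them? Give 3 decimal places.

0.020 per s

Drop detritus clumps once their profitability E₂/h₂ falls below the rate achievable on small bivalves alone: E₂/h₂ = λE₁/(1 + λh₁).
Solve for λ: λE₁h₂ = E₂(1 + λh₁) → λ(E₁h₂ − E₂h₁) = E₂ → λ = E₂/(E₁h₂ − E₂h₁).
λ = 14/(17×46 − 14×5.4) = 14/706.4 = 0.01982 per s.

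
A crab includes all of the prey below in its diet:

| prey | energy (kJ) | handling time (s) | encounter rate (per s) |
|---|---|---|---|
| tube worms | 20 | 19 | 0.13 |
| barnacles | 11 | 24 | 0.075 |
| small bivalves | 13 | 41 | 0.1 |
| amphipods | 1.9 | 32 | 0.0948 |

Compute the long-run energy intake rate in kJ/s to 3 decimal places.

0.395 kJ/s

R = Σλ_iE_i / (1 + Σλ_ih_i)
Numerator: 0.13×20 + 0.075×11 + 0.1×13 + 0.0948×1.9 = 4.905
Denominator: 1 + 0.13×19 + 0.075×24 + 0.1×41 + 0.0948×32 = 12.4
R = 4.905/12.4 = 0.3955 kJ/s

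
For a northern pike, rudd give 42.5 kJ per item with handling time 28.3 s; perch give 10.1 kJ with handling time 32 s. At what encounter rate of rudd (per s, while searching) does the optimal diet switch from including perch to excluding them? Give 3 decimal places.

0.009 per s

Drop perch once their profitability E₂/h₂ falls below the rate achievable on rudd alone: E₂/h₂ = λE₁/(1 + λh₁).
Solve for λ: λE₁h₂ = E₂(1 + λh₁) → λ(E₁h₂ − E₂h₁) = E₂ → λ = E₂/(E₁h₂ − E₂h₁).
λ = 10.1/(42.5×32 − 10.1×28.3) = 10.1/1074 = 0.009403 per s.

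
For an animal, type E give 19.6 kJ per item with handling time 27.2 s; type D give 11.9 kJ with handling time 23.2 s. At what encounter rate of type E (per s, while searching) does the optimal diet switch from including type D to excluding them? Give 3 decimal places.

0.091 per s

Drop type D once their profitability E₂/h₂ falls below the rate achievable on type E alone: E₂/h₂ = λE₁/(1 + λh₁).
Solve for λ: λE₁h₂ = E₂(1 + λh₁) → λ(E₁h₂ − E₂h₁) = E₂ → λ = E₂/(E₁h₂ − E₂h₁).
λ = 11.9/(19.6×23.2 − 11.9×27.2) = 11.9/131 = 0.09081 per s.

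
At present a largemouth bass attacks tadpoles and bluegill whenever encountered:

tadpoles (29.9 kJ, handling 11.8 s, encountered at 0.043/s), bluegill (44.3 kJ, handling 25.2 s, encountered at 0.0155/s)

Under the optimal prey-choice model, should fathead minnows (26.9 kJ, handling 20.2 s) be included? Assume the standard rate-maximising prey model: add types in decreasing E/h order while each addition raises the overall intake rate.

On tadpoles and bluegill alone, R = ΣλE/(1+Σλh) = 1.972/1.898 = 1.039 kJ/s.
Profitability of fathead minnows: 26.9/20.2 = 1.332 kJ/s.
Since 1.332 > R, including fathead minnows increases the long-run rate.

Yes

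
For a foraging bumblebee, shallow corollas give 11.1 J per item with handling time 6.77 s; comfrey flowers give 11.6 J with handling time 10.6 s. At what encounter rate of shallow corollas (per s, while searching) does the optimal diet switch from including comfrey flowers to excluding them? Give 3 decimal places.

0.296 per s

Drop comfrey flowers once their profitability E₂/h₂ falls below the rate achievable on shallow corollas alone: E₂/h₂ = λE₁/(1 + λh₁).
Solve for λ: λE₁h₂ = E₂(1 + λh₁) → λ(E₁h₂ − E₂h₁) = E₂ → λ = E₂/(E₁h₂ − E₂h₁).
λ = 11.6/(11.1×10.6 − 11.6×6.77) = 11.6/39.13 = 0.2965 per s.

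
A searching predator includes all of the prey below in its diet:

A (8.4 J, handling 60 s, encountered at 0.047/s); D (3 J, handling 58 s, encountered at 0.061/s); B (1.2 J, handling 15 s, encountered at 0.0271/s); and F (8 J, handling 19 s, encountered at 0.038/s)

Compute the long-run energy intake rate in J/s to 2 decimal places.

R = (0.047×8.4 + 0.061×3 + 0.0271×1.2 + 0.038×8) / (1 + 0.047×60 + 0.061×58 + 0.0271×15 + 0.038×19) = 0.9143/8.486 = 0.1077 J/s.

0.11 J/s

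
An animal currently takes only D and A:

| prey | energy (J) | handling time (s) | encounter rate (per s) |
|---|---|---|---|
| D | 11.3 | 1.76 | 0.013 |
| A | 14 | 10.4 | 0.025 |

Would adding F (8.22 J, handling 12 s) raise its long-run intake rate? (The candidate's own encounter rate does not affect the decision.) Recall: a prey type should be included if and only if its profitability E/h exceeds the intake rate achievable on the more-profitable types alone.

Yes

Intake rate on the current diet: R = (0.013×11.3 + 0.025×14) / (1 + 0.013×1.76 + 0.025×10.4) = 0.4969/1.283 = 0.3873 J/s.
Profitability of F: 8.22/12 = 0.685 J/s.
0.685 > 0.3873, so adding F raises the average — include it.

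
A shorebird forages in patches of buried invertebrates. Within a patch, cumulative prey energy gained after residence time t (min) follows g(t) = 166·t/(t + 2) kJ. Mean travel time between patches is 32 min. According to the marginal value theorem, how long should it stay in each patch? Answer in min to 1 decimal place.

8.0 min

Optimal t* satisfies g'(t*) = g(t*)/(T + t*).
g'(t) = 166·2/(t + 2)². Setting 166·2/(t+2)² = 166t/[(t+2)(32+t)] gives 2(32+t) = t(t+2), so t² = 2×32 = 64.
t* = √64 = 8 min.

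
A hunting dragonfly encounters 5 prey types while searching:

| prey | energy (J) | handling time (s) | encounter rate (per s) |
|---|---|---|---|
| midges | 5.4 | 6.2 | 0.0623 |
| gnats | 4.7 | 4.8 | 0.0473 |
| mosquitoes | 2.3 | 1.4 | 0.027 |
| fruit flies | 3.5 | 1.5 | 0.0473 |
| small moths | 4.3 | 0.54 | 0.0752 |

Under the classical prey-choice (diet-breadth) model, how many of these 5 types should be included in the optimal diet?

5

Profitabilities (E/h, J/s): small moths 7.96, fruit flies 2.33, mosquitoes 1.64, gnats 0.979, midges 0.871. Add prey in this order while the next type's profitability exceeds the intake rate on those already taken.
Rate on top 1: 0.3107. fruit flies: 2.33 > 0.3107 → include.
Rate on top 2: 0.4398. mosquitoes: 1.64 > 0.4398 → include.
Rate on top 3: 0.4794. gnats: 0.979 > 0.4794 → include.
Rate on top 4: 0.5618. midges: 0.871 > 0.5618 → include.
Optimal diet: small moths, fruit flies, mosquitoes, gnats, midges — 5 of 5 types.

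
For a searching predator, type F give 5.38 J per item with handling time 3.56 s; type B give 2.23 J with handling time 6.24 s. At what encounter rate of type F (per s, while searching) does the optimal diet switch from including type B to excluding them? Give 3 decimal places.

0.087 per s

Drop type B once their profitability E₂/h₂ falls below the rate achievable on type F alone: E₂/h₂ = λE₁/(1 + λh₁).
Solve for λ: λE₁h₂ = E₂(1 + λh₁) → λ(E₁h₂ − E₂h₁) = E₂ → λ = E₂/(E₁h₂ − E₂h₁).
λ = 2.23/(5.38×6.24 − 2.23×3.56) = 2.23/25.63 = 0.087 per s.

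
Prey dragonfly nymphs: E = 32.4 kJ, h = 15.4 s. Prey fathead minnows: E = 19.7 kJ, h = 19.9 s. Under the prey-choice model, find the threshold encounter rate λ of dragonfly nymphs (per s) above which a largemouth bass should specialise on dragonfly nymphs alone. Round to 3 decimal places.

Drop fathead minnows once their profitability E₂/h₂ falls below the rate achievable on dragonfly nymphs alone: E₂/h₂ = λE₁/(1 + λh₁).
Solve for λ: λE₁h₂ = E₂(1 + λh₁) → λ(E₁h₂ − E₂h₁) = E₂ → λ = E₂/(E₁h₂ − E₂h₁).
λ = 19.7/(32.4×19.9 − 19.7×15.4) = 19.7/341.4 = 0.05771 per s.

0.058 per s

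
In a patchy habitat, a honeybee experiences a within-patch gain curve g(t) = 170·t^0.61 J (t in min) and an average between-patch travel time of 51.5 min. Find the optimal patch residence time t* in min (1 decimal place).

80.6 min

By the marginal value theorem, leave when the instantaneous gain rate g'(t) equals the habitat-wide average g(t)/(T + t).
g'(t) = 0.61·170·t^-0.39. Setting 0.61·170·t^-0.39 = 170·t^0.61/(51.5+t) gives 0.61(51.5+t) = t, so 0.39·t = 0.61×51.5.
t* = 0.61×51.5/0.39 = 80.55 min.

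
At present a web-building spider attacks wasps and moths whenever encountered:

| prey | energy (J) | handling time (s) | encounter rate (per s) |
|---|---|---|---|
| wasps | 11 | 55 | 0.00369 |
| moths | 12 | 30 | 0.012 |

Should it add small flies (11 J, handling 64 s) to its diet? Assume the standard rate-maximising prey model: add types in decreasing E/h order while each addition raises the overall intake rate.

Yes

Intake rate on the current diet: R = (0.00369×11 + 0.012×12) / (1 + 0.00369×55 + 0.012×30) = 0.1846/1.563 = 0.1181 J/s.
small flies: E/h = 11/64 = 0.1719 J/s.
0.1719 > 0.1181, so adding small flies raises the average — include it.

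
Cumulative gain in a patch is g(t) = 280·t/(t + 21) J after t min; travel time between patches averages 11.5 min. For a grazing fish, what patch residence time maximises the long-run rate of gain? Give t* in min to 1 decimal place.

Optimal t* satisfies g'(t*) = g(t*)/(T + t*).
g'(t) = 280·21/(t + 21)². Setting 280·21/(t+21)² = 280t/[(t+21)(11.5+t)] gives 21(11.5+t) = t(t+21), so t² = 21×11.5 = 241.5.
t* = √241.5 = 15.54 min.

15.5 min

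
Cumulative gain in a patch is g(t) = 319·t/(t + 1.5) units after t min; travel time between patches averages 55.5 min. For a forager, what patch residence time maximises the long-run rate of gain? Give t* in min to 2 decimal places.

Maximise g(t)/(T+t): set derivative to zero → g'(t)(T+t) = g(t).
g'(t) = 319·1.5/(t + 1.5)². Setting 319·1.5/(t+1.5)² = 319t/[(t+1.5)(55.5+t)] gives 1.5(55.5+t) = t(t+1.5), so t² = 1.5×55.5 = 83.25.
t* = √83.25 = 9.124 min.

9.12 min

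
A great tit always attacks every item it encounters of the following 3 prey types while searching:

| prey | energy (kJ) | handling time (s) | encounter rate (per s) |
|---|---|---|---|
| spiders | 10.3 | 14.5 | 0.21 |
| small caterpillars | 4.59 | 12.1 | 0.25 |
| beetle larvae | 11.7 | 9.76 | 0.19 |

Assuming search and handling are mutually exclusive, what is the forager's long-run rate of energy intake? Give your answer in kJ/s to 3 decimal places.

R = (0.21×10.3 + 0.25×4.59 + 0.19×11.7) / (1 + 0.21×14.5 + 0.25×12.1 + 0.19×9.76) = 5.534/8.924 = 0.62 kJ/s.

0.620 kJ/s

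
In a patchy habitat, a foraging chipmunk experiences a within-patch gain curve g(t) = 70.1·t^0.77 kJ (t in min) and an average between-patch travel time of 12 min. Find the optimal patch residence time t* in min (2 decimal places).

Optimal t* satisfies g'(t*) = g(t*)/(T + t*).
g'(t) = 0.77·70.1·t^-0.23. Setting 0.77·70.1·t^-0.23 = 70.1·t^0.77/(12+t) gives 0.77(12+t) = t, so 0.23·t = 0.77×12.
t* = 0.77×12/0.23 = 40.17 min.

40.17 min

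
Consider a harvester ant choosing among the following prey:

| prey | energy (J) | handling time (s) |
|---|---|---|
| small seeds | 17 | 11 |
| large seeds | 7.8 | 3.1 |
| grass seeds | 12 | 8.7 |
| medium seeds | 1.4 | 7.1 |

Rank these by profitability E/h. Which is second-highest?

Profitability E/h (J/s): small seeds = 17/11 = 1.55, large seeds = 7.8/3.1 = 2.52, grass seeds = 12/8.7 = 1.38, medium seeds = 1.4/7.1 = 0.197.
Ranked: large seeds > small seeds > grass seeds > medium seeds.

small seeds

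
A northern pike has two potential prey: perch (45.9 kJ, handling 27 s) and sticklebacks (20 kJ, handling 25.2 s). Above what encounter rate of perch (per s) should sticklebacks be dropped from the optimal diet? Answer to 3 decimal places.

Drop sticklebacks once their profitability E₂/h₂ falls below the rate achievable on perch alone: E₂/h₂ = λE₁/(1 + λh₁).
Solve for λ: λE₁h₂ = E₂(1 + λh₁) → λ(E₁h₂ − E₂h₁) = E₂ → λ = E₂/(E₁h₂ − E₂h₁).
λ = 20/(45.9×25.2 − 20×27) = 20/616.7 = 0.03243 per s.

0.032 per s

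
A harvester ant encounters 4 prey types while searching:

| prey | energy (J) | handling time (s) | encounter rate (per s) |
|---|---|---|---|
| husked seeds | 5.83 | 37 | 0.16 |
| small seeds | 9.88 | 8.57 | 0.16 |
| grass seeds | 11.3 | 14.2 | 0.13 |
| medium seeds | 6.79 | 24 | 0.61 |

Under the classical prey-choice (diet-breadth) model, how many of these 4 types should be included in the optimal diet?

2

Profitabilities (E/h, J/s): small seeds 1.15, grass seeds 0.796, medium seeds 0.283, husked seeds 0.158. Add prey in this order while the next type's profitability exceeds the intake rate on those already taken.
Rate on top 1: 0.6667. grass seeds: 0.796 > 0.6667 → include.
Rate on top 2: 0.7232. medium seeds: 0.283 < 0.7232 → exclude; stop.
Optimal diet: small seeds, grass seeds — 2 of 4 types.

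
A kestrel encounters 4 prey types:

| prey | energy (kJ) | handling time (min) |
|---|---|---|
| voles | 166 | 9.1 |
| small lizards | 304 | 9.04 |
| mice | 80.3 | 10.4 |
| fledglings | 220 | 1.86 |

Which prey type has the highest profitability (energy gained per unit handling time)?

In descending order of E/h:
fledglings: 220/1.86 = 118 kJ/min
small lizards: 304/9.04 = 33.6 kJ/min
voles: 166/9.1 = 18.2 kJ/min
mice: 80.3/10.4 = 7.72 kJ/min

fledglings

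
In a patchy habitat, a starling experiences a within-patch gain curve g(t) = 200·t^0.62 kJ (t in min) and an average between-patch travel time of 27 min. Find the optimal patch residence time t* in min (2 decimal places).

44.05 min

Maximise g(t)/(T+t): set derivative to zero → g'(t)(T+t) = g(t).
g'(t) = 0.62·200·t^-0.38. Setting 0.62·200·t^-0.38 = 200·t^0.62/(27+t) gives 0.62(27+t) = t, so 0.38·t = 0.62×27.
t* = 0.62×27/0.38 = 44.05 min.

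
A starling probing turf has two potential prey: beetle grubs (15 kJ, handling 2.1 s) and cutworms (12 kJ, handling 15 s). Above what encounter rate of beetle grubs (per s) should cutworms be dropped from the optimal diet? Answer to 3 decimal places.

At the threshold, the rate on beetle grubs alone equals the profitability of cutworms: λ·15/(1 + λ·2.1) = 12/15 = 0.8.
Rearranging, λ(15 − 0.8×2.1) = 0.8, so λ = 0.8/13.32 = 0.06006 per s.

0.060 per s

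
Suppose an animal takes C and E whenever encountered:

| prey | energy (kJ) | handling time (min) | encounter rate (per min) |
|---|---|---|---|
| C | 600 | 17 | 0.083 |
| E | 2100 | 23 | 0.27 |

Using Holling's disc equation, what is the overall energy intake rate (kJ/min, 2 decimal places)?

R = Σλ_iE_i / (1 + Σλ_ih_i)
Numerator: 0.083×600 + 0.27×2100 = 616.8
Denominator: 1 + 0.083×17 + 0.27×23 = 8.621
R = 616.8/8.621 = 71.55 kJ/min

71.55 kJ/min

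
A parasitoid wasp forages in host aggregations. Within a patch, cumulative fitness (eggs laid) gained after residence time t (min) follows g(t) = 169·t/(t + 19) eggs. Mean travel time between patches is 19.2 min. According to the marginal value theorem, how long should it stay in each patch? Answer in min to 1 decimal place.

19.1 min

Optimal t* satisfies g'(t*) = g(t*)/(T + t*).
g'(t) = 169·19/(t + 19)². Setting 169·19/(t+19)² = 169t/[(t+19)(19.2+t)] gives 19(19.2+t) = t(t+19), so t² = 19×19.2 = 364.8.
t* = √364.8 = 19.1 min.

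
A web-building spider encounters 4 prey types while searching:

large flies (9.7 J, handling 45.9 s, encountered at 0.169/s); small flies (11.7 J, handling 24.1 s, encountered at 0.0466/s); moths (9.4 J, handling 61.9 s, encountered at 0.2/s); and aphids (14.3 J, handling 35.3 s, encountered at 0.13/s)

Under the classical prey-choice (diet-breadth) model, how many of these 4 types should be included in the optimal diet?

E/h in descending order: small flies 0.485, aphids 0.405, large flies 0.211, moths 0.152 J/s. The optimal diet is the largest prefix of this list for which every included type satisfies E_i/h_i > R on the types above it.
Rate on top 1: 0.2568. aphids: 0.405 > 0.2568 → include.
Rate on top 2: 0.3582. large flies: 0.211 < 0.3582 → exclude; stop.
Optimal diet: small flies, aphids — 2 of 4 types.

2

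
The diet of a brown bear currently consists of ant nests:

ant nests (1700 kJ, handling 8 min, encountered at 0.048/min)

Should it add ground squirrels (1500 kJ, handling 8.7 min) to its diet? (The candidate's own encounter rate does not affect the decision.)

Yes

On ant nests alone, R = ΣλE/(1+Σλh) = 81.6/1.384 = 58.96 kJ/min.
ground squirrels: E/h = 1500/8.7 = 172.4 kJ/min.
Since 172.4 > R, including ground squirrels increases the long-run rate.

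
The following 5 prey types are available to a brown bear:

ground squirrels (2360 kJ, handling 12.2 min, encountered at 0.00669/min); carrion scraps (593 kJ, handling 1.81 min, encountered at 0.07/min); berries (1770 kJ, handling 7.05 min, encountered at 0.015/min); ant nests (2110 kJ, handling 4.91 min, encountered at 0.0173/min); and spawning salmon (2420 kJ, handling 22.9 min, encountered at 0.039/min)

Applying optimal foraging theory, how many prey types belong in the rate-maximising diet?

5

Rank by E/h (kJ/min): ant nests 430, carrion scraps 328, berries 251, ground squirrels 193, spawning salmon 106. Include each in turn until the next type's E/h falls below the running intake rate.
Rate on top 1: 33.65. carrion scraps: 328 > 33.65 → include.
Rate on top 2: 64.39. berries: 251 > 64.39 → include.
Rate on top 3: 79.37. ground squirrels: 193 > 79.37 → include.
Rate on top 4: 86.03. spawning salmon: 106 > 86.03 → include.
Optimal diet: ant nests, carrion scraps, berries, ground squirrels, spawning salmon — 5 of 5 types.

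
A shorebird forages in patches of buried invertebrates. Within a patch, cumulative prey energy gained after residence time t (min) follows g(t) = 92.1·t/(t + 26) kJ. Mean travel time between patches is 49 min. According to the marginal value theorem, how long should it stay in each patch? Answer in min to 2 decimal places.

By the marginal value theorem, leave when the instantaneous gain rate g'(t) equals the habitat-wide average g(t)/(T + t).
g'(t) = 92.1·26/(t + 26)². Setting 92.1·26/(t+26)² = 92.1t/[(t+26)(49+t)] gives 26(49+t) = t(t+26), so t² = 26×49 = 1274.
t* = √1274 = 35.69 min.

35.69 min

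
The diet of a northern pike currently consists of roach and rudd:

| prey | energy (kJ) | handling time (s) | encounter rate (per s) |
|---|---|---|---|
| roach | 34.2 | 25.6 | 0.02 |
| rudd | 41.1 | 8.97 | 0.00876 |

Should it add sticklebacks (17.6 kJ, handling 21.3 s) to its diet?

Yes

Current rate: (0.02×34.2 + 0.00876×41.1)/(1 + 0.02×25.6 + 0.00876×8.97) = 0.6564 kJ/s.
sticklebacks: E/h = 17.6/21.3 = 0.8263 kJ/s.
Since 0.8263 > R, including sticklebacks increases the long-run rate.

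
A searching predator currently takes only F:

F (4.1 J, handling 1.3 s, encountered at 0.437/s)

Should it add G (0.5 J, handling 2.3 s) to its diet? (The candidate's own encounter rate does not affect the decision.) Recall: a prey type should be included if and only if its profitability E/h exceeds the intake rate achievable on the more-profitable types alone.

Intake rate on the current diet: R = (0.437×4.1) / (1 + 0.437×1.3) = 1.792/1.568 = 1.143 J/s.
Profitability of G: 0.5/2.3 = 0.2174 J/s.
Since 0.2174 < R, time spent handling G is better spent searching.

No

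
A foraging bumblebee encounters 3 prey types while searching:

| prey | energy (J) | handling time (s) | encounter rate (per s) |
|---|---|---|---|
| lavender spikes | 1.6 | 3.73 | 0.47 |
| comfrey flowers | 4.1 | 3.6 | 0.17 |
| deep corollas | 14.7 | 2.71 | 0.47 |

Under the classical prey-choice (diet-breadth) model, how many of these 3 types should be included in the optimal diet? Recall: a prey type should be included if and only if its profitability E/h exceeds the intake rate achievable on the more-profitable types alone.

Profitabilities (E/h, J/s): deep corollas 5.42, comfrey flowers 1.14, lavender spikes 0.429. Add prey in this order while the next type's profitability exceeds the intake rate on those already taken.
Rate on top 1: 3.039. comfrey flowers: 1.14 < 3.039 → exclude; stop.
Optimal diet: deep corollas — 1 of 3 types.

1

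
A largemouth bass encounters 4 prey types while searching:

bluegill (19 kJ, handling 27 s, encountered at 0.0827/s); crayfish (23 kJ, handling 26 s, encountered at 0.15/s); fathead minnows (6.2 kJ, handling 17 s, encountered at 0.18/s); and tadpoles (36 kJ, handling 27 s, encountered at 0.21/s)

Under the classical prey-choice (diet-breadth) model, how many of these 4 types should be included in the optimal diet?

1

Rank by E/h (kJ/s): tadpoles 1.33, crayfish 0.885, bluegill 0.704, fathead minnows 0.365. Include each in turn until the next type's E/h falls below the running intake rate.
Rate on top 1: 1.133. crayfish: 0.885 < 1.133 → exclude; stop.
Optimal diet: tadpoles — 1 of 4 types.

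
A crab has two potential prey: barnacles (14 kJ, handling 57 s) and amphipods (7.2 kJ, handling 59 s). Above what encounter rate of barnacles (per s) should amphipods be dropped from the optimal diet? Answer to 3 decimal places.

0.017 per s

Drop amphipods once their profitability E₂/h₂ falls below the rate achievable on barnacles alone: E₂/h₂ = λE₁/(1 + λh₁).
Solve for λ: λE₁h₂ = E₂(1 + λh₁) → λ(E₁h₂ − E₂h₁) = E₂ → λ = E₂/(E₁h₂ − E₂h₁).
λ = 7.2/(14×59 − 7.2×57) = 7.2/415.6 = 0.01732 per s.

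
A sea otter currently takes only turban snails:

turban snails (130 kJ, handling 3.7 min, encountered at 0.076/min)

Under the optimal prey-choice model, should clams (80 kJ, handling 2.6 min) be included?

Yes

Intake rate on the current diet: R = (0.076×130) / (1 + 0.076×3.7) = 9.88/1.281 = 7.712 kJ/min.
Profitability of clams: 80/2.6 = 30.77 kJ/min.
30.77 > 7.712, so adding clams raises the average — include it.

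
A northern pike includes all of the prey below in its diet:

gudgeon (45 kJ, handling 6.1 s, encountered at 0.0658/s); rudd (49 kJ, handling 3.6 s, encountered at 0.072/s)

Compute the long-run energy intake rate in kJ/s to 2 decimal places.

3.91 kJ/s

Energy encountered per unit search time: 0.0658×45 + 0.072×49 = 6.489 kJ/s.
Handling time per unit search time: 0.0658×6.1 + 0.072×3.6 = 0.6606.
Rate = 6.489/(1 + 0.6606) = 3.908 kJ/s.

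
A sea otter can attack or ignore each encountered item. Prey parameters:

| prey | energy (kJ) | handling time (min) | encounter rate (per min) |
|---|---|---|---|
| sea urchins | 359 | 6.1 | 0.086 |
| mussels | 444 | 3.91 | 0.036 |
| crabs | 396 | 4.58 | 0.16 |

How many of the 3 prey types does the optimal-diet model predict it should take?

Profitabilities (E/h, kJ/min): mussels 114, crabs 86.5, sea urchins 58.9. Add prey in this order while the next type's profitability exceeds the intake rate on those already taken.
Rate on top 1: 14.01. crabs: 86.5 > 14.01 → include.
Rate on top 2: 42.35. sea urchins: 58.9 > 42.35 → include.
Optimal diet: mussels, crabs, sea urchins — 3 of 3 types.

3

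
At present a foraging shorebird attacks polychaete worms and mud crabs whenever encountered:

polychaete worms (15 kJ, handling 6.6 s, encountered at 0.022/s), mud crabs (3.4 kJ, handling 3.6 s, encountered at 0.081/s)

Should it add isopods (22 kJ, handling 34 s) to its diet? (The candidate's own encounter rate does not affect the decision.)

Intake rate on the current diet: R = (0.022×15 + 0.081×3.4) / (1 + 0.022×6.6 + 0.081×3.6) = 0.6054/1.437 = 0.4214 kJ/s.
isopods: E/h = 22/34 = 0.6471 kJ/s.
0.6471 > 0.4214, so adding isopods raises the average — include it.

Yes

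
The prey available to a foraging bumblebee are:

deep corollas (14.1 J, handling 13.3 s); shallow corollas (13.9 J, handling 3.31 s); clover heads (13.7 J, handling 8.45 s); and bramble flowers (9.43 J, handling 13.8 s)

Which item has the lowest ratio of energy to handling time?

bramble flowers

In descending order of E/h:
shallow corollas: 13.9/3.31 = 4.2 J/s
clover heads: 13.7/8.45 = 1.62 J/s
deep corollas: 14.1/13.3 = 1.06 J/s
bramble flowers: 9.43/13.8 = 0.683 J/s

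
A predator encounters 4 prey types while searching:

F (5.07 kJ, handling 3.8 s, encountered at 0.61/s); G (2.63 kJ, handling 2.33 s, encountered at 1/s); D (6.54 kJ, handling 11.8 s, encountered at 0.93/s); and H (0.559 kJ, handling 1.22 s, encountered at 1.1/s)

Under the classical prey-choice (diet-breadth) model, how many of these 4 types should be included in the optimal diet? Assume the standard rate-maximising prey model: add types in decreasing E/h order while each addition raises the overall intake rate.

2

Profitabilities (E/h, kJ/s): F 1.33, G 1.13, D 0.554, H 0.458. Add prey in this order while the next type's profitability exceeds the intake rate on those already taken.
Rate on top 1: 0.9321. G: 1.13 > 0.9321 → include.
Rate on top 2: 1.013. D: 0.554 < 1.013 → exclude; stop.
Optimal diet: F, G — 2 of 4 types.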